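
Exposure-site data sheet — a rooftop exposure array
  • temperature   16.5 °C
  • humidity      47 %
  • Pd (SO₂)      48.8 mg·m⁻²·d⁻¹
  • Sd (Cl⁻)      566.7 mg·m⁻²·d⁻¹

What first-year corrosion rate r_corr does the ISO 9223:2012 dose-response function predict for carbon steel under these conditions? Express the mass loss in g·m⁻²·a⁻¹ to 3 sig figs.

r_corr = 561 g·m⁻²·a⁻¹

carbon steel: temperature factor f = -0.054·(6.5) = -0.3510
  sulphur-dioxide contribution → 24.09 μm/a
  chloride contribution → 47.41 μm/a
  total first-year rate 71.5 μm/a
Convert to mass loss: 71.5 μm/a × 7.85 g/cm³ = 561.3 g·m⁻²·a⁻¹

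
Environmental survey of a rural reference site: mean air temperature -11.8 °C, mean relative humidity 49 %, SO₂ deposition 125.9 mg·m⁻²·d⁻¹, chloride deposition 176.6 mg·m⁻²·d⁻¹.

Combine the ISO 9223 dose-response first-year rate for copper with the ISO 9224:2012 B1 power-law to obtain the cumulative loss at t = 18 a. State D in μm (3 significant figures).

D(18) = 1.08 μm

copper: T≤10 °C ⇒ hinge +0.126·(-11.8−10) = -2.7468
  Pd branch = 0.0053·Pd^0.26·e^(0.059·RH+f) = 0.02152 μm/a
  Sd branch = 0.01025·Sd^0.27·e^(0.036·RH+0.049·T) = 0.1356 μm/a
  sum: 0.02152 + 0.1356 → r_corr = 0.1572 μm/a
Power-law: D(18) = r_corr · 18^0.667
  D(18) = 0.1572 × 18^0.667 = 0.1572 × 6.875 = 1.081 μm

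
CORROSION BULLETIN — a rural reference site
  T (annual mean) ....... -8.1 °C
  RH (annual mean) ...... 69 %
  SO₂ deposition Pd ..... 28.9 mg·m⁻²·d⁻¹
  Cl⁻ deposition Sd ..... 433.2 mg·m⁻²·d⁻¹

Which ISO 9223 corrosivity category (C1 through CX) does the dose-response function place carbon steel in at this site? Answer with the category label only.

carbon steel: f(T) = +0.150·(T−10) [T≤10 °C] = -2.7150
  Pd branch = 1.77·Pd^0.52·e^(0.02·RH+f) = 2.678 μm/a
  Cl⁻ term: 0.102·433.2^0.62·exp(0.033·69+0.04·-8.1) = 31.01
  r_corr = 2.678 + 31.01 = 33.69 μm/a
33.7 μm/a falls in (25, 50] for carbon steel → category C3

C3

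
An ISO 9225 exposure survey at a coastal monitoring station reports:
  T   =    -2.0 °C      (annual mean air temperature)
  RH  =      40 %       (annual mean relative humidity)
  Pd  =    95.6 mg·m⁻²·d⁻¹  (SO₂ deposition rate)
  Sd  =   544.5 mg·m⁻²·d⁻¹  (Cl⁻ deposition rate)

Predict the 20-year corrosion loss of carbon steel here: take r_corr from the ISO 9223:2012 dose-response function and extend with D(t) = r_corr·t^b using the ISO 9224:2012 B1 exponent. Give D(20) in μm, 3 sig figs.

carbon steel: T≤10 °C ⇒ hinge +0.150·(-2.0−10) = -1.8000
  sulphur-dioxide contribution → 6.975 μm/a
  chloride contribution → 17.52 μm/a
  total first-year rate 24.49 μm/a
Power-law: D(20) = r_corr · 20^0.523
  D(20) = 24.49 × 20^0.523 = 24.49 × 4.791 = 117.3 μm

D(20) = 117 μm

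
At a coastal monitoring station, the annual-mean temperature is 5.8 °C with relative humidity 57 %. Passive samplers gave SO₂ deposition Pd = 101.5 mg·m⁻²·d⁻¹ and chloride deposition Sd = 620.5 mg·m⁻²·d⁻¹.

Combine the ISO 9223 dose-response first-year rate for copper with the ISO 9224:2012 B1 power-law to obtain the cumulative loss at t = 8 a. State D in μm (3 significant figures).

copper: f(T) = +0.126·(T−10) [T≤10 °C] = -0.5292
  SO₂ term: 0.0053·101.5^0.26·exp(0.059·57-0.5292) = 0.2997
  Cl⁻ term: 0.01025·620.5^0.27·exp(0.036·57+0.049·5.8) = 0.6017
  r_corr = 0.2997 + 0.6017 = 0.9014 μm/a
Power-law: D(8) = r_corr · 8^0.667
  D(8) = 0.9014 × 8^0.667 = 0.9014 × 4.003 = 3.608 μm

D(8) = 3.61 μm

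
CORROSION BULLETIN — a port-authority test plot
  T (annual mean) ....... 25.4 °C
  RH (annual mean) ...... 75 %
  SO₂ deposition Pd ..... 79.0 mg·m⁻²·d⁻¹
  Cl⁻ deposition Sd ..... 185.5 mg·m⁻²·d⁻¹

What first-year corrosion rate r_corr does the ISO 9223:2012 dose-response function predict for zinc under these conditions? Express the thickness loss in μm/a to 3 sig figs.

r_corr = 6.35 μm/a

zinc: temperature factor f = -0.071·(15.4) = -1.0934
  SO₂ term: 0.0129·79.0^0.44·exp(0.046·75-1.0934) = 0.9311
  Sd branch = 0.0175·Sd^0.57·e^(0.008·RH+0.085·T) = 5.423 μm/a
  r_corr = 0.9311 + 5.423 = 6.354 μm/a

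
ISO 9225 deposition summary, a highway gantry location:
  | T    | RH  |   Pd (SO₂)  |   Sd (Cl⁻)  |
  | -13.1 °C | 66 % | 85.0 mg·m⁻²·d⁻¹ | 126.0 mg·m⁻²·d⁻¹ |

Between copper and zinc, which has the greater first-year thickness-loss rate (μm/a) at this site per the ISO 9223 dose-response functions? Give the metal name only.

zinc

copper: T≤10 °C ⇒ hinge +0.126·(-13.1−10) = -2.9106
  Pd branch = 0.0053·Pd^0.26·e^(0.059·RH+f) = 0.04498 μm/a
  Cl⁻ term: 0.01025·126.0^0.27·exp(0.036·66+0.049·-13.1) = 0.2143
  r_corr = 0.04498 + 0.2143 = 0.2592 μm/a
zinc: f(T) = +0.038·(T−10) [T≤10 °C] = -0.8778
  SO₂ term: 0.0129·85.0^0.44·exp(0.046·66-0.8778) = 0.7885
  Cl⁻ term: 0.0175·126.0^0.57·exp(0.008·66+0.085·-13.1) = 0.1535
  r_corr = 0.7885 + 0.1535 = 0.942 μm/a
Ordering by μm/a: zinc (0.942) > copper (0.259)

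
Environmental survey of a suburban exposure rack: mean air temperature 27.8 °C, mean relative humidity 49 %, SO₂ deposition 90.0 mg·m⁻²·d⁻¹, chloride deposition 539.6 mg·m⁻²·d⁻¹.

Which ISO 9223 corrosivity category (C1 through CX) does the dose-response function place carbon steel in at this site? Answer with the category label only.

carbon steel: f(T) = -0.054·(T−10) [T>10 °C] = -0.9612
  sulphur-dioxide contribution → 18.72 μm/a
  chloride contribution → 77.21 μm/a
  total first-year rate 95.93 μm/a
ISO 9223 Table 2 (carbon steel): 80 < 95.9 ≤ 200 μm/a ⇒ C5

C5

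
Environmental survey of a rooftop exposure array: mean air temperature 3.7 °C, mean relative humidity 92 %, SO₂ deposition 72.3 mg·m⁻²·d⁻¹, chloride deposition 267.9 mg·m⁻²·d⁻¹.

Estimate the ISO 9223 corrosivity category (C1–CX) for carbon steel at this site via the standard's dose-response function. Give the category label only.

carbon steel: T≤10 °C ⇒ hinge +0.150·(3.7−10) = -0.9450
  SO₂ term: 1.77·72.3^0.52·exp(0.02·92-0.9450) = 40.13
  Cl⁻ term: 0.102·267.9^0.62·exp(0.033·92+0.04·3.7) = 78.84
  sum: 40.13 + 78.84 → r_corr = 119 μm/a
119 μm/a falls in (80, 200] for carbon steel → category C5

C5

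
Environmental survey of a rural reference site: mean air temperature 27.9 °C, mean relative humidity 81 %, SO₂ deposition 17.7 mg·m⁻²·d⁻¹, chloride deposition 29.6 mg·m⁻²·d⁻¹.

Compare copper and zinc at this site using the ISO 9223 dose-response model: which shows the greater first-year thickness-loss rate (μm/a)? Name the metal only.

copper: f(T) = -0.080·(T−10) [T>10 °C] = -1.4320
  SO₂ term: 0.0053·17.7^0.26·exp(0.059·81-1.4320) = 0.3179
  Cl⁻ term: 0.01025·29.6^0.27·exp(0.036·81+0.049·27.9) = 1.854
  r_corr = 0.3179 + 1.854 = 2.172 μm/a
zinc: T>10 °C ⇒ hinge -0.071·(27.9−10) = -1.2709
  SO₂ term: 0.0129·17.7^0.44·exp(0.046·81-1.2709) = 0.532
  Sd branch = 0.0175·Sd^0.57·e^(0.008·RH+0.085·T) = 2.472 μm/a
  sum: 0.532 + 2.472 → r_corr = 3.004 μm/a
Ordering by μm/a: zinc (3) > copper (2.17)

zinc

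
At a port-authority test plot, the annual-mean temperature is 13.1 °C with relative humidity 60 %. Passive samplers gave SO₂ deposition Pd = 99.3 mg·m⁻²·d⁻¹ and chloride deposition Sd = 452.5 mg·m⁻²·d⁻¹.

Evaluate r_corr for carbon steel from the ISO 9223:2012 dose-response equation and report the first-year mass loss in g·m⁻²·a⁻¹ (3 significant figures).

carbon steel: temperature factor f = -0.054·(3.1) = -0.1674
  SO₂ term: 1.77·99.3^0.52·exp(0.02·60-0.1674) = 54.3
  Sd branch = 0.102·Sd^0.62·e^(0.033·RH+0.04·T) = 55.28 μm/a
  sum: 54.3 + 55.28 → r_corr = 109.6 μm/a
Convert to mass loss: 109.6 μm/a × 7.85 g/cm³ = 860.2 g·m⁻²·a⁻¹

r_corr = 860 g·m⁻²·a⁻¹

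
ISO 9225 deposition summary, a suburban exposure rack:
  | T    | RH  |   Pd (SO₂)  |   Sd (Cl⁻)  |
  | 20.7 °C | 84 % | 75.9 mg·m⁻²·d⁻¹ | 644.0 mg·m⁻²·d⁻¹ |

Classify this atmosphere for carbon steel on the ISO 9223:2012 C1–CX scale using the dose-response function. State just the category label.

CX

carbon steel: temperature factor f = -0.054·(10.7) = -0.5778
  Pd branch = 1.77·Pd^0.52·e^(0.02·RH+f) = 50.63 μm/a
  Cl⁻ term: 0.102·644.0^0.62·exp(0.033·84+0.04·20.7) = 205.9
  r_corr = 50.63 + 205.9 = 256.5 μm/a
ISO 9223 Table 2 (carbon steel): 200 < 256 ≤ 700 μm/a ⇒ CX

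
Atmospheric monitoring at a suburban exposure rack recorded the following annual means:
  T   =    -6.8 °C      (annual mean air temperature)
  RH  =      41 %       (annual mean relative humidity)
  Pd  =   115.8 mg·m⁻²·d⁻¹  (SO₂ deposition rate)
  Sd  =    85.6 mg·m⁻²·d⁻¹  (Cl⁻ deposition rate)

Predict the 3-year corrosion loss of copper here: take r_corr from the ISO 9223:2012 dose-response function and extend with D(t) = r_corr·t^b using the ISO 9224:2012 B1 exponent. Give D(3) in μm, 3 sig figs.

D(3) = 0.274 μm

copper: f(T) = +0.126·(T−10) [T≤10 °C] = -2.1168
  SO₂ term: 0.0053·115.8^0.26·exp(0.059·41-2.1168) = 0.02467
  Sd branch = 0.01025·Sd^0.27·e^(0.036·RH+0.049·T) = 0.1069 μm/a
  r_corr = 0.02467 + 0.1069 = 0.1315 μm/a
ISO 9224: D(t) = r_corr · t^b with b = 0.667 (copper, B1)
  D(3) = 0.1315 × 3^0.667 = 0.1315 × 2.081 = 0.2737 μm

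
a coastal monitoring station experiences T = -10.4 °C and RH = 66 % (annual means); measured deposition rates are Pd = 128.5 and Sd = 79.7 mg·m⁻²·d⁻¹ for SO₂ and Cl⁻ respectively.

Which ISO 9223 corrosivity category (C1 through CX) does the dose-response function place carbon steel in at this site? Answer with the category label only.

C2

carbon steel: T≤10 °C ⇒ hinge +0.150·(-10.4−10) = -3.0600
  SO₂ term: 1.77·128.5^0.52·exp(0.02·66-3.0600) = 3.881
  Cl⁻ term: 0.102·79.7^0.62·exp(0.033·66+0.04·-10.4) = 8.969
  r_corr = 3.881 + 8.969 = 12.85 μm/a
ISO 9223 Table 2 (carbon steel): 1.3 < 12.8 ≤ 25 μm/a ⇒ C2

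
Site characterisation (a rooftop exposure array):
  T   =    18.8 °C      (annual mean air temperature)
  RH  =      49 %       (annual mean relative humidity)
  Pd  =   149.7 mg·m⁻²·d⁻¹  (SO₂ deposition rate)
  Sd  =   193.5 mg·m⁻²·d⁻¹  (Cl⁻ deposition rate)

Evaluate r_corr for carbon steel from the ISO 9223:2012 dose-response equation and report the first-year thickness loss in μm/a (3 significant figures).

carbon steel: T>10 °C ⇒ hinge -0.054·(18.8−10) = -0.4752
  SO₂ term: 1.77·149.7^0.52·exp(0.02·49-0.4752) = 39.66
  Cl⁻ term: 0.102·193.5^0.62·exp(0.033·49+0.04·18.8) = 28.52
  r_corr = 39.66 + 28.52 = 68.18 μm/a

r_corr = 68.2 μm/a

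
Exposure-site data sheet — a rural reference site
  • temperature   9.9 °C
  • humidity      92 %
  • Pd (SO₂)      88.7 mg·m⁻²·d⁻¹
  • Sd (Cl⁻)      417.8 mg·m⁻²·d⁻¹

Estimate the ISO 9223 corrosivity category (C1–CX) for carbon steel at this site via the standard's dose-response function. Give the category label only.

carbon steel: T≤10 °C ⇒ hinge +0.150·(9.9−10) = -0.0150
  SO₂ term: 1.77·88.7^0.52·exp(0.02·92-0.0150) = 113.1
  Sd branch = 0.102·Sd^0.62·e^(0.033·RH+0.04·T) = 133.1 μm/a
  sum: 113.1 + 133.1 → r_corr = 246.2 μm/a
Category bounds: 200…700 μm/a bracket r_corr ⇒ CX

CX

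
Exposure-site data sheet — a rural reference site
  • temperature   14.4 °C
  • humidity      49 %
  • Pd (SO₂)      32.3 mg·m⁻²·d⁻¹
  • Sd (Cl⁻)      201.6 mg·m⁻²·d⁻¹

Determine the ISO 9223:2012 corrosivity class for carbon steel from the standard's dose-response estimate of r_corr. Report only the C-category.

carbon steel: f(T) = -0.054·(T−10) [T>10 °C] = -0.2376
  SO₂ term: 1.77·32.3^0.52·exp(0.02·49-0.2376) = 22.66
  Cl⁻ term: 0.102·201.6^0.62·exp(0.033·49+0.04·14.4) = 24.54
  sum: 22.66 + 24.54 → r_corr = 47.19 μm/a
47.2 μm/a falls in (25, 50] for carbon steel → category C3

C3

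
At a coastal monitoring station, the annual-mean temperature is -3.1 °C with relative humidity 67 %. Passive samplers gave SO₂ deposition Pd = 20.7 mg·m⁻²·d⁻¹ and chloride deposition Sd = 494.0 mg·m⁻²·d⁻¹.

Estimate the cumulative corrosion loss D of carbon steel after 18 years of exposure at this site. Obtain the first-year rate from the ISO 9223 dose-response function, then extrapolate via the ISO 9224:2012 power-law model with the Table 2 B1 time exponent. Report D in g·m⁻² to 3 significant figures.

D(18) = 1.53e+03 g·m⁻²

carbon steel: temperature factor f = +0.150·(-13.1) = -1.9650
  SO₂ term: 1.77·20.7^0.52·exp(0.02·67-1.9650) = 4.58
  Cl⁻ term: 0.102·494.0^0.62·exp(0.033·67+0.04·-3.1) = 38.47
  r_corr = 4.58 + 38.47 = 43.05 μm/a
Power-law: D(18) = r_corr · 18^0.523
  D(18) = 43.05 × 18^0.523 = 43.05 × 4.534 = 195.2 μm
  Mass loss = 195.2 μm × 7.85 g/cm³ = 1532 g·m⁻²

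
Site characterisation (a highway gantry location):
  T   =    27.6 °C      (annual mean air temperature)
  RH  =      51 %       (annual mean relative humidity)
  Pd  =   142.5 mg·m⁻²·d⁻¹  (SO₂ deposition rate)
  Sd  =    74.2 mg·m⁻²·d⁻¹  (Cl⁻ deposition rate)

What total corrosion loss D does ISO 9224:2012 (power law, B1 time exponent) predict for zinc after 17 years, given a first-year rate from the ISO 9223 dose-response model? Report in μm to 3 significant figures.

D(17) = 35.5 μm

zinc: temperature factor f = -0.071·(17.6) = -1.2496
  Pd branch = 0.0129·Pd^0.44·e^(0.046·RH+f) = 0.3423 μm/a
  Sd branch = 0.0175·Sd^0.57·e^(0.008·RH+0.085·T) = 3.2 μm/a
  r_corr = 0.3423 + 3.2 = 3.543 μm/a
Power-law: D(17) = r_corr · 17^0.813
  D(17) = 3.543 × 17^0.813 = 3.543 × 10.01 = 35.46 μm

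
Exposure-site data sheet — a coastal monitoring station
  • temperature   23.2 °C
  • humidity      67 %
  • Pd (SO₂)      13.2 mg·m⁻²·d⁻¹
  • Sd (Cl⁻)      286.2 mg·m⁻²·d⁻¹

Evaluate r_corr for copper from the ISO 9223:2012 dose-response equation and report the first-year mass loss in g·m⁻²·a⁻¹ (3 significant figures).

r_corr = 16.4 g·m⁻²·a⁻¹

copper: f(T) = -0.080·(T−10) [T>10 °C] = -1.0560
  Pd branch = 0.0053·Pd^0.26·e^(0.059·RH+f) = 0.1878 μm/a
  Cl⁻ term: 0.01025·286.2^0.27·exp(0.036·67+0.049·23.2) = 1.642
  sum: 0.1878 + 1.642 → r_corr = 1.829 μm/a
Convert to mass loss: 1.829 μm/a × 8.96 g/cm³ = 16.39 g·m⁻²·a⁻¹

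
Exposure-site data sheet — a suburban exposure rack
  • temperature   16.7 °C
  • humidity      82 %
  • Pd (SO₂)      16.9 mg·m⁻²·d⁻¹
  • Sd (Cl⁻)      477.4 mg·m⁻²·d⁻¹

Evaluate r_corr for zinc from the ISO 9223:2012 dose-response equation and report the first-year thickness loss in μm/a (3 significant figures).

zinc: f(T) = -0.071·(T−10) [T>10 °C] = -0.4757
  SO₂ term: 0.0129·16.9^0.44·exp(0.046·82-0.4757) = 1.209
  Sd branch = 0.0175·Sd^0.57·e^(0.008·RH+0.085·T) = 4.692 μm/a
  r_corr = 1.209 + 4.692 = 5.901 μm/a

r_corr = 5.90 μm/a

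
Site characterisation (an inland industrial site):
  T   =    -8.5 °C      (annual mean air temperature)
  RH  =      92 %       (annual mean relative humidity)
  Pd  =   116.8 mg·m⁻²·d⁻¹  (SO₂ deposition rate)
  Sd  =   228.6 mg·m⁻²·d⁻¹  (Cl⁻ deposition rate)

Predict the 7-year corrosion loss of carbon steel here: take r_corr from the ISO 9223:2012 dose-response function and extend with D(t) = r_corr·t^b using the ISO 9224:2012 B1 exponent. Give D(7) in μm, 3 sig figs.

D(7) = 144 μm

carbon steel: temperature factor f = +0.150·(-18.5) = -2.7750
  Pd branch = 1.77·Pd^0.52·e^(0.02·RH+f) = 8.26 μm/a
  Cl⁻ term: 0.102·228.6^0.62·exp(0.033·92+0.04·-8.5) = 43.86
  sum: 8.26 + 43.86 → r_corr = 52.12 μm/a
Power-law: D(7) = r_corr · 7^0.523
  D(7) = 52.12 × 7^0.523 = 52.12 × 2.767 = 144.2 μm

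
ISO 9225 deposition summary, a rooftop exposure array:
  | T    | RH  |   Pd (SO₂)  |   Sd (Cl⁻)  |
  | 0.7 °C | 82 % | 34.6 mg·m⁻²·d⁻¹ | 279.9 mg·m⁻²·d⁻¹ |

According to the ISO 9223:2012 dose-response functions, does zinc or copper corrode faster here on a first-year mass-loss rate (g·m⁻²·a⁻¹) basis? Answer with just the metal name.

zinc: temperature factor f = +0.038·(-9.3) = -0.3534
  SO₂ term: 0.0129·34.6^0.44·exp(0.046·82-0.3534) = 1.873
  Sd branch = 0.0175·Sd^0.57·e^(0.008·RH+0.085·T) = 0.8883 μm/a
  sum: 1.873 + 0.8883 → r_corr = 2.761 μm/a
  mass loss = 2.761 μm/a × 7.14 g/cm³ = 19.71 g·m⁻²·a⁻¹
copper: f(T) = +0.126·(T−10) [T≤10 °C] = -1.1718
  SO₂ term: 0.0053·34.6^0.26·exp(0.059·82-1.1718) = 0.5208
  Cl⁻ term: 0.01025·279.9^0.27·exp(0.036·82+0.049·0.7) = 0.9297
  r_corr = 0.5208 + 0.9297 = 1.45 μm/a
  mass loss = 1.45 μm/a × 8.96 g/cm³ = 13 g·m⁻²·a⁻¹
Ordering by g·m⁻²·a⁻¹: zinc (19.7) > copper (13)

zinc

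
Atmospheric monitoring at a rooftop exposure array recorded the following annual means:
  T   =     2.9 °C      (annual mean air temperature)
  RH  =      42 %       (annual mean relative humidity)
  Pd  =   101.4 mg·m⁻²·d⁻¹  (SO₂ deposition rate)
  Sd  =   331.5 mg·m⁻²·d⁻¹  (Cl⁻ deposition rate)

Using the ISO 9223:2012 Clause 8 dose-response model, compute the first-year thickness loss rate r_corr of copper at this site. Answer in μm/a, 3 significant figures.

copper: f(T) = +0.126·(T−10) [T≤10 °C] = -0.8946
  SO₂ term: 0.0053·101.4^0.26·exp(0.059·42-0.8946) = 0.0858
  Sd branch = 0.01025·Sd^0.27·e^(0.036·RH+0.049·T) = 0.2568 μm/a
  sum: 0.0858 + 0.2568 → r_corr = 0.3426 μm/a

r_corr = 0.343 μm/a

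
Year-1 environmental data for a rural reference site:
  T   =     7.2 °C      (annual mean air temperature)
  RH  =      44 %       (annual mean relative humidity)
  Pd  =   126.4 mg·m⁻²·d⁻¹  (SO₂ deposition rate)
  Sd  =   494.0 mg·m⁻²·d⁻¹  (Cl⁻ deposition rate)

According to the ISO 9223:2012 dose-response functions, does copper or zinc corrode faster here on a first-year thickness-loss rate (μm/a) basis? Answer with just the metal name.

copper: T≤10 °C ⇒ hinge +0.126·(7.2−10) = -0.3528
  SO₂ term: 0.0053·126.4^0.26·exp(0.059·44-0.3528) = 0.1758
  Sd branch = 0.01025·Sd^0.27·e^(0.036·RH+0.049·T) = 0.3795 μm/a
  r_corr = 0.1758 + 0.3795 = 0.5552 μm/a
zinc: temperature factor f = +0.038·(-2.8) = -0.1064
  Pd branch = 0.0129·Pd^0.44·e^(0.046·RH+f) = 0.7382 μm/a
  Cl⁻ term: 0.0175·494.0^0.57·exp(0.008·44+0.085·7.2) = 1.574
  sum: 0.7382 + 1.574 → r_corr = 2.313 μm/a
Ordering by μm/a: zinc (2.31) > copper (0.555)

zinc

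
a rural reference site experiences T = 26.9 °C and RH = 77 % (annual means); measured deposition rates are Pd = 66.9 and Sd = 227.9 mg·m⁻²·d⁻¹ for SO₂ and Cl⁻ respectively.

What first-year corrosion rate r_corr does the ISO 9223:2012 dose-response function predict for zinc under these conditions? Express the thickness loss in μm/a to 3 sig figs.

r_corr = 7.89 μm/a

zinc: temperature factor f = -0.071·(16.9) = -1.1999
  sulphur-dioxide contribution → 0.853 μm/a
  chloride contribution → 7.039 μm/a
  total first-year rate 7.892 μm/a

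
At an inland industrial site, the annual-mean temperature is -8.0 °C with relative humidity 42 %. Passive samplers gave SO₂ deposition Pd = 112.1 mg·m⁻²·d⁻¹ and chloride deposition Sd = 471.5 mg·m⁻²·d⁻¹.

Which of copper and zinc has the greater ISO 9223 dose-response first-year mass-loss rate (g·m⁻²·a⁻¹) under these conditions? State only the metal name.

copper: f(T) = +0.126·(T−10) [T≤10 °C] = -2.2680
  SO₂ term: 0.0053·112.1^0.26·exp(0.059·42-2.2680) = 0.0223
  Sd branch = 0.01025·Sd^0.27·e^(0.036·RH+0.049·T) = 0.1656 μm/a
  r_corr = 0.0223 + 0.1656 = 0.1879 μm/a
  mass loss = 0.1879 μm/a × 8.96 g/cm³ = 1.683 g·m⁻²·a⁻¹
zinc: temperature factor f = +0.038·(-18.0) = -0.6840
  SO₂ term: 0.0129·112.1^0.44·exp(0.046·42-0.6840) = 0.3584
  Sd branch = 0.0175·Sd^0.57·e^(0.008·RH+0.085·T) = 0.4145 μm/a
  r_corr = 0.3584 + 0.4145 = 0.7729 μm/a
  mass loss = 0.7729 μm/a × 7.14 g/cm³ = 5.519 g·m⁻²·a⁻¹
Ordering by g·m⁻²·a⁻¹: zinc (5.52) > copper (1.68)

zinc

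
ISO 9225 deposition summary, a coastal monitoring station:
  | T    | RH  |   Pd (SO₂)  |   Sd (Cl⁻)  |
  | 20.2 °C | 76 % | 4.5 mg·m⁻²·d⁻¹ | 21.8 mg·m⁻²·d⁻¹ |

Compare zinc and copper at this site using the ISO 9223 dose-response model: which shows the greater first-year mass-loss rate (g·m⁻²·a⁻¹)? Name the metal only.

zinc: f(T) = -0.071·(T−10) [T>10 °C] = -0.7242
  SO₂ term: 0.0129·4.5^0.44·exp(0.046·76-0.7242) = 0.3997
  Sd branch = 0.0175·Sd^0.57·e^(0.008·RH+0.085·T) = 1.037 μm/a
  sum: 0.3997 + 1.037 → r_corr = 1.437 μm/a
  mass loss = 1.437 μm/a × 7.14 g/cm³ = 10.26 g·m⁻²·a⁻¹
copper: T>10 °C ⇒ hinge -0.080·(20.2−10) = -0.8160
  SO₂ term: 0.0053·4.5^0.26·exp(0.059·76-0.8160) = 0.307
  Cl⁻ term: 0.01025·21.8^0.27·exp(0.036·76+0.049·20.2) = 0.9777
  sum: 0.307 + 0.9777 → r_corr = 1.285 μm/a
  mass loss = 1.285 μm/a × 8.96 g/cm³ = 11.51 g·m⁻²·a⁻¹
Ordering by g·m⁻²·a⁻¹: copper (11.5) > zinc (10.3)

copper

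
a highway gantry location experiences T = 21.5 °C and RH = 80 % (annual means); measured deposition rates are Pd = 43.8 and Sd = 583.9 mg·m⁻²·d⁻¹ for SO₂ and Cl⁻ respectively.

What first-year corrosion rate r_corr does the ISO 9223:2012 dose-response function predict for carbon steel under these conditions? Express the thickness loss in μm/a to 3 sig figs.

carbon steel: f(T) = -0.054·(T−10) [T>10 °C] = -0.6210
  SO₂ term: 1.77·43.8^0.52·exp(0.02·80-0.6210) = 33.63
  Sd branch = 0.102·Sd^0.62·e^(0.033·RH+0.04·T) = 175.3 μm/a
  sum: 33.63 + 175.3 → r_corr = 208.9 μm/a

r_corr = 209 μm/a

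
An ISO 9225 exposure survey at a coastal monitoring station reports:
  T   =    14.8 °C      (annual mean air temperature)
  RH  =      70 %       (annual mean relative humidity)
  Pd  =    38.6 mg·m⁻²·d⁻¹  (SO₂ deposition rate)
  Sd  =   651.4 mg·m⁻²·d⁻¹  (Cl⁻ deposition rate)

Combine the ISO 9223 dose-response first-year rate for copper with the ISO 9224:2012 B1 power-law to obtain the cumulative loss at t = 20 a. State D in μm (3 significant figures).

D(20) = 15.4 μm

copper: f(T) = -0.080·(T−10) [T>10 °C] = -0.3840
  sulphur-dioxide contribution → 0.5803 μm/a
  chloride contribution → 1.513 μm/a
  total first-year rate 2.093 μm/a
Long-term exponent b (ISO 9224 Table 2, B1) = 0.667
  D(20) = 2.093 × 20^0.667 = 2.093 × 7.375 = 15.44 μm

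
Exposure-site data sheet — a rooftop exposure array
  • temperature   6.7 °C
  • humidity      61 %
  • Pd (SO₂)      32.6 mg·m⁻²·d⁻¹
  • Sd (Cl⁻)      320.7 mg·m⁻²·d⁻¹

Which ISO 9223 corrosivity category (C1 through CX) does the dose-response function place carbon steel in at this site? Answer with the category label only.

C4

carbon steel: f(T) = +0.150·(T−10) [T≤10 °C] = -0.4950
  sulphur-dioxide contribution → 22.37 μm/a
  chloride contribution → 35.73 μm/a
  ⇒ r_corr(carbon steel) = 58.1 μm/a
58.1 μm/a falls in (50, 80] for carbon steel → category C4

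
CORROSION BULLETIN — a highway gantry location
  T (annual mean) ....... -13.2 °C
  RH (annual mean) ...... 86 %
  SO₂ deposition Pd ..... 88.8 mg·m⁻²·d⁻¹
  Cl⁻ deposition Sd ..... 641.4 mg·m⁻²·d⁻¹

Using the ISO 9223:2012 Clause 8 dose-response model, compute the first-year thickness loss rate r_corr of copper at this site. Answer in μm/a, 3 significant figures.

copper: T≤10 °C ⇒ hinge +0.126·(-13.2−10) = -2.9232
  SO₂ term: 0.0053·88.8^0.26·exp(0.059·86-2.9232) = 0.1462
  Sd branch = 0.01025·Sd^0.27·e^(0.036·RH+0.049·T) = 0.6797 μm/a
  sum: 0.1462 + 0.6797 → r_corr = 0.8259 μm/a

r_corr = 0.826 μm/a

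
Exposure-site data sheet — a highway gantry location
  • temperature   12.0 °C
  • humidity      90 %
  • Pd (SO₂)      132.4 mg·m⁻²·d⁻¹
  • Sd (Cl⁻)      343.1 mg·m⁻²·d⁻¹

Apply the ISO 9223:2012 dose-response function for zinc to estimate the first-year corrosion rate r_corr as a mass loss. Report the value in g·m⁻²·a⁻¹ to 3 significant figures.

zinc: T>10 °C ⇒ hinge -0.071·(12.0−10) = -0.1420
  Pd branch = 0.0129·Pd^0.44·e^(0.046·RH+f) = 6.033 μm/a
  Sd branch = 0.0175·Sd^0.57·e^(0.008·RH+0.085·T) = 2.779 μm/a
  sum: 6.033 + 2.779 → r_corr = 8.812 μm/a
Convert to mass loss: 8.812 μm/a × 7.14 g/cm³ = 62.92 g·m⁻²·a⁻¹

r_corr = 62.9 g·m⁻²·a⁻¹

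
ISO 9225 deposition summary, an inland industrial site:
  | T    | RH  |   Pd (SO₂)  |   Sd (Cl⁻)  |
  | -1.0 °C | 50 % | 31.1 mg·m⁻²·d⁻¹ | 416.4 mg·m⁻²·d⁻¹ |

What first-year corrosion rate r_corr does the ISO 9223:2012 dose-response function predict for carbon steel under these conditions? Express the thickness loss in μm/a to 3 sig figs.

carbon steel: T≤10 °C ⇒ hinge +0.150·(-1.0−10) = -1.6500
  SO₂ term: 1.77·31.1^0.52·exp(0.02·50-1.6500) = 5.52
  Cl⁻ term: 0.102·416.4^0.62·exp(0.033·50+0.04·-1.0) = 21.47
  r_corr = 5.52 + 21.47 = 26.99 μm/a

r_corr = 27.0 μm/a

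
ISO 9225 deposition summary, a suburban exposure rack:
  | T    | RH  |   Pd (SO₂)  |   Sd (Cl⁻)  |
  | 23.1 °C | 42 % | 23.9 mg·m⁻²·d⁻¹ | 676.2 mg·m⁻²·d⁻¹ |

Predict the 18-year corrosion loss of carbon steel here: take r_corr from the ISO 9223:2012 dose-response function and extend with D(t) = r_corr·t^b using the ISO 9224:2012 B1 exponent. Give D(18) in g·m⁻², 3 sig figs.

D(18) = 2.45e+03 g·m⁻²

carbon steel: f(T) = -0.054·(T−10) [T>10 °C] = -0.7074
  Pd branch = 1.77·Pd^0.52·e^(0.02·RH+f) = 10.53 μm/a
  Sd branch = 0.102·Sd^0.62·e^(0.033·RH+0.04·T) = 58.41 μm/a
  sum: 10.53 + 58.41 → r_corr = 68.93 μm/a
Long-term exponent b (ISO 9224 Table 2, B1) = 0.523
  D(18) = 68.93 × 18^0.523 = 68.93 × 4.534 = 312.6 μm
  Mass loss = 312.6 μm × 7.85 g/cm³ = 2454 g·m⁻²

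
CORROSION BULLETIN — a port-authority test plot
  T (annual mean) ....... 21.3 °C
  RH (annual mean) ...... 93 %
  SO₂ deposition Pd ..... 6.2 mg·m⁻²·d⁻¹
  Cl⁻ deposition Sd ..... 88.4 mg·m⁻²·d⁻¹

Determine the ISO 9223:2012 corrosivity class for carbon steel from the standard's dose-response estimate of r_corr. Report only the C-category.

C5

carbon steel: T>10 °C ⇒ hinge -0.054·(21.3−10) = -0.6102
  sulphur-dioxide contribution → 15.95 μm/a
  chloride contribution → 82.85 μm/a
  ⇒ r_corr(carbon steel) = 98.8 μm/a
ISO 9223 Table 2 (carbon steel): 80 < 98.8 ≤ 200 μm/a ⇒ C5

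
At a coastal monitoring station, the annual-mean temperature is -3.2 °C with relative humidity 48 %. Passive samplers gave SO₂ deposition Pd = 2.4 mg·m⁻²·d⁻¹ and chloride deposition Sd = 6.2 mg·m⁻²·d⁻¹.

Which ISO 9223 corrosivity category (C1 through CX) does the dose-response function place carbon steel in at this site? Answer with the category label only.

C2

carbon steel: f(T) = +0.150·(T−10) [T≤10 °C] = -1.9800
  Pd branch = 1.77·Pd^0.52·e^(0.02·RH+f) = 1.006 μm/a
  Sd branch = 0.102·Sd^0.62·e^(0.033·RH+0.04·T) = 1.356 μm/a
  r_corr = 1.006 + 1.356 = 2.362 μm/a
ISO 9223 Table 2 (carbon steel): 1.3 < 2.36 ≤ 25 μm/a ⇒ C2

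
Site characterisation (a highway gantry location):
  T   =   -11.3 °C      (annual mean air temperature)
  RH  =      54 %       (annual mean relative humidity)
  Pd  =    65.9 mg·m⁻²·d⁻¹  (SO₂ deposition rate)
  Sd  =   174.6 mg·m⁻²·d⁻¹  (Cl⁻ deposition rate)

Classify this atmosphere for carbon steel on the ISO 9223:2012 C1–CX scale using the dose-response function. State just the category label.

carbon steel: f(T) = +0.150·(T−10) [T≤10 °C] = -3.1950
  SO₂ term: 1.77·65.9^0.52·exp(0.02·54-3.1950) = 1.885
  Sd branch = 0.102·Sd^0.62·e^(0.033·RH+0.04·T) = 9.468 μm/a
  sum: 1.885 + 9.468 → r_corr = 11.35 μm/a
11.4 μm/a falls in (1.3, 25] for carbon steel → category C2

C2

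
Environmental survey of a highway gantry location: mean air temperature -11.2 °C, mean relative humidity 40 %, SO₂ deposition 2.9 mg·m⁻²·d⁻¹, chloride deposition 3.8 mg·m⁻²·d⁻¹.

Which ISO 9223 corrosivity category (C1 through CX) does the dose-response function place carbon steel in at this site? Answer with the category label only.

C1

carbon steel: temperature factor f = +0.150·(-21.2) = -3.1800
  sulphur-dioxide contribution → 0.285 μm/a
  chloride contribution → 0.5582 μm/a
  ⇒ r_corr(carbon steel) = 0.8431 μm/a
ISO 9223 Table 2 (carbon steel): 0 < 0.843 ≤ 1.3 μm/a ⇒ C1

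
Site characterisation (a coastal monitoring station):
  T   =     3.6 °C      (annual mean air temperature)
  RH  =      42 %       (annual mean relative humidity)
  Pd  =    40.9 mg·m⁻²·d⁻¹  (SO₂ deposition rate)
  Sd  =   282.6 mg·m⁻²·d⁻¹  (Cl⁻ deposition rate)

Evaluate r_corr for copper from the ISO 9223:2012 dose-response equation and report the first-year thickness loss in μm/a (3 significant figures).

copper: temperature factor f = +0.126·(-6.4) = -0.8064
  Pd branch = 0.0053·Pd^0.26·e^(0.059·RH+f) = 0.07401 μm/a
  Sd branch = 0.01025·Sd^0.27·e^(0.036·RH+0.049·T) = 0.2546 μm/a
  sum: 0.07401 + 0.2546 → r_corr = 0.3286 μm/a

r_corr = 0.329 μm/a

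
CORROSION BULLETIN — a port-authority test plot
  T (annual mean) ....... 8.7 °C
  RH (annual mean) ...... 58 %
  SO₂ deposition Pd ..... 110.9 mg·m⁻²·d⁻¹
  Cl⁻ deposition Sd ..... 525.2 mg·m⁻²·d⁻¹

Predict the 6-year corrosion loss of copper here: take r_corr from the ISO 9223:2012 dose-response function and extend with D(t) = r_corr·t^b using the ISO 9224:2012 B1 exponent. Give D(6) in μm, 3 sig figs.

D(6) = 3.82 μm

copper: temperature factor f = +0.126·(-1.3) = -0.1638
  Pd branch = 0.0053·Pd^0.26·e^(0.059·RH+f) = 0.4688 μm/a
  Cl⁻ term: 0.01025·525.2^0.27·exp(0.036·58+0.049·8.7) = 0.6873
  sum: 0.4688 + 0.6873 → r_corr = 1.156 μm/a
Long-term exponent b (ISO 9224 Table 2, B1) = 0.667
  D(6) = 1.156 × 6^0.667 = 1.156 × 3.304 = 3.82 μm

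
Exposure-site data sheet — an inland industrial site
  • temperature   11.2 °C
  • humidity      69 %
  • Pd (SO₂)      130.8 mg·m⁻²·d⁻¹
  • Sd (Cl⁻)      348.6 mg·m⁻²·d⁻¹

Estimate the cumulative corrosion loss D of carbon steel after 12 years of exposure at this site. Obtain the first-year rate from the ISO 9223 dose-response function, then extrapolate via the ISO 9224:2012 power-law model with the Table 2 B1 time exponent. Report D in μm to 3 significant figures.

carbon steel: temperature factor f = -0.054·(1.2) = -0.0648
  sulphur-dioxide contribution → 83.14 μm/a
  chloride contribution → 58.65 μm/a
  total first-year rate 141.8 μm/a
Long-term exponent b (ISO 9224 Table 2, B1) = 0.523
  D(12) = 141.8 × 12^0.523 = 141.8 × 3.668 = 520.1 μm

D(12) = 520 μm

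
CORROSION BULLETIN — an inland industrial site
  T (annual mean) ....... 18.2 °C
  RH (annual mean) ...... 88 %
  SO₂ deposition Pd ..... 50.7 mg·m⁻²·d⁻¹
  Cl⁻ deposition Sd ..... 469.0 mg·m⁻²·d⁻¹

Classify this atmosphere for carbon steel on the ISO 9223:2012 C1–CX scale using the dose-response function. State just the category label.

CX

carbon steel: f(T) = -0.054·(T−10) [T>10 °C] = -0.4428
  Pd branch = 1.77·Pd^0.52·e^(0.02·RH+f) = 50.89 μm/a
  Sd branch = 0.102·Sd^0.62·e^(0.033·RH+0.04·T) = 174.6 μm/a
  sum: 50.89 + 174.6 → r_corr = 225.5 μm/a
226 μm/a falls in (200, 700] for carbon steel → category CX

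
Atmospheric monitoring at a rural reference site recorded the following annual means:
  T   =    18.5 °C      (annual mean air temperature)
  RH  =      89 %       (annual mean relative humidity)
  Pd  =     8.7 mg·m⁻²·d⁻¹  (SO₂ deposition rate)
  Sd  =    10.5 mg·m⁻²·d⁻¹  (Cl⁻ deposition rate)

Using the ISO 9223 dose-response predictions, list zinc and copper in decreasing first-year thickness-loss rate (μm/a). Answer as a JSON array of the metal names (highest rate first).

["copper", "zinc"]

zinc: f(T) = -0.071·(T−10) [T>10 °C] = -0.6035
  Pd branch = 0.0129·Pd^0.44·e^(0.046·RH+f) = 1.096 μm/a
  Sd branch = 0.0175·Sd^0.57·e^(0.008·RH+0.085·T) = 0.6565 μm/a
  sum: 1.096 + 0.6565 → r_corr = 1.753 μm/a
copper: T>10 °C ⇒ hinge -0.080·(18.5−10) = -0.6800
  Pd branch = 0.0053·Pd^0.26·e^(0.059·RH+f) = 0.8989 μm/a
  Sd branch = 0.01025·Sd^0.27·e^(0.036·RH+0.049·T) = 1.179 μm/a
  r_corr = 0.8989 + 1.179 = 2.078 μm/a
Ordering by μm/a: copper (2.08) > zinc (1.75)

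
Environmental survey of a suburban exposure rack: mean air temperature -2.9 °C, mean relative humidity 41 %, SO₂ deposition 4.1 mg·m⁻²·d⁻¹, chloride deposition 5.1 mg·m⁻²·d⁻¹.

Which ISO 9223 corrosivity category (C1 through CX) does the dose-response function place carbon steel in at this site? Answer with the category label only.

carbon steel: f(T) = +0.150·(T−10) [T≤10 °C] = -1.9350
  SO₂ term: 1.77·4.1^0.52·exp(0.02·41-1.9350) = 1.209
  Cl⁻ term: 0.102·5.1^0.62·exp(0.033·41+0.04·-2.9) = 0.965
  sum: 1.209 + 0.965 → r_corr = 2.174 μm/a
ISO 9223 Table 2 (carbon steel): 1.3 < 2.17 ≤ 25 μm/a ⇒ C2

C2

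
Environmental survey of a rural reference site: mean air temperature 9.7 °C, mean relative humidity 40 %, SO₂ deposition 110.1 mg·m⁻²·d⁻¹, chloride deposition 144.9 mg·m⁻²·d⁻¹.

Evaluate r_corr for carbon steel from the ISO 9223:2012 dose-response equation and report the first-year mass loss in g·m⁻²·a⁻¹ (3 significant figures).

carbon steel: T≤10 °C ⇒ hinge +0.150·(9.7−10) = -0.0450
  SO₂ term: 1.77·110.1^0.52·exp(0.02·40-0.0450) = 43.41
  Sd branch = 0.102·Sd^0.62·e^(0.033·RH+0.04·T) = 12.31 μm/a
  sum: 43.41 + 12.31 → r_corr = 55.72 μm/a
Convert to mass loss: 55.72 μm/a × 7.85 g/cm³ = 437.4 g·m⁻²·a⁻¹

r_corr = 437 g·m⁻²·a⁻¹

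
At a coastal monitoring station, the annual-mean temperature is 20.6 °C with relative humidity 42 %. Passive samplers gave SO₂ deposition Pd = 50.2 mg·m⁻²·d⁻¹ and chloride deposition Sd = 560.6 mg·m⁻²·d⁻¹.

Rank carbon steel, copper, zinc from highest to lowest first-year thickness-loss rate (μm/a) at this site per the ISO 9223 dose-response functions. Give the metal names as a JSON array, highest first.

carbon steel: temperature factor f = -0.054·(10.6) = -0.5724
  Pd branch = 1.77·Pd^0.52·e^(0.02·RH+f) = 17.72 μm/a
  Sd branch = 0.102·Sd^0.62·e^(0.033·RH+0.04·T) = 47.05 μm/a
  r_corr = 17.72 + 47.05 = 64.77 μm/a
copper: temperature factor f = -0.080·(10.6) = -0.8480
  Pd branch = 0.0053·Pd^0.26·e^(0.059·RH+f) = 0.07488 μm/a
  Sd branch = 0.01025·Sd^0.27·e^(0.036·RH+0.049·T) = 0.7045 μm/a
  sum: 0.07488 + 0.7045 → r_corr = 0.7794 μm/a
zinc: f(T) = -0.071·(T−10) [T>10 °C] = -0.7526
  Pd branch = 0.0129·Pd^0.44·e^(0.046·RH+f) = 0.235 μm/a
  Sd branch = 0.0175·Sd^0.57·e^(0.008·RH+0.085·T) = 5.202 μm/a
  r_corr = 0.235 + 5.202 = 5.437 μm/a
Ordering by μm/a: carbon steel (64.8) > zinc (5.44) > copper (0.779)

["carbon steel", "zinc", "copper"]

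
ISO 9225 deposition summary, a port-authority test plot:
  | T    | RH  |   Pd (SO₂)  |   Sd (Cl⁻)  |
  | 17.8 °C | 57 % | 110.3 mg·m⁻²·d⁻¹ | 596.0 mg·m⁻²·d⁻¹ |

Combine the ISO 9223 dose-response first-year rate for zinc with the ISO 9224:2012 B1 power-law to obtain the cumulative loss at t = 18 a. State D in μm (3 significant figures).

D(18) = 58.7 μm

zinc: T>10 °C ⇒ hinge -0.071·(17.8−10) = -0.5538
  Pd branch = 0.0129·Pd^0.44·e^(0.046·RH+f) = 0.8082 μm/a
  Cl⁻ term: 0.0175·596.0^0.57·exp(0.008·57+0.085·17.8) = 4.787
  sum: 0.8082 + 4.787 → r_corr = 5.595 μm/a
Long-term exponent b (ISO 9224 Table 2, B1) = 0.813
  D(18) = 5.595 × 18^0.813 = 5.595 × 10.48 = 58.66 μm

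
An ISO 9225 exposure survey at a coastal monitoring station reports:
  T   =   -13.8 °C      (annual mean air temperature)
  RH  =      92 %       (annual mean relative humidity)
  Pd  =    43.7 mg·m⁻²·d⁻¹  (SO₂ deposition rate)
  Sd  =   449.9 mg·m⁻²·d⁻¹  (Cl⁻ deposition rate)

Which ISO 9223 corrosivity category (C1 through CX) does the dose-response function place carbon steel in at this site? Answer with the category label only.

C4

carbon steel: T≤10 °C ⇒ hinge +0.150·(-13.8−10) = -3.5700
  sulphur-dioxide contribution → 2.237 μm/a
  chloride contribution → 53.99 μm/a
  ⇒ r_corr(carbon steel) = 56.23 μm/a
56.2 μm/a falls in (50, 80] for carbon steel → category C4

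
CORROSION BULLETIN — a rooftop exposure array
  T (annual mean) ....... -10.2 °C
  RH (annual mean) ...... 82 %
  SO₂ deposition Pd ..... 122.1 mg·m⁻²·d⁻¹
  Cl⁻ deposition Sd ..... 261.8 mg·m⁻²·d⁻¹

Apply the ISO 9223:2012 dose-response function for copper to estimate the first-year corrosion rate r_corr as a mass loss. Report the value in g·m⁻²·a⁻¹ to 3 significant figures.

copper: temperature factor f = +0.126·(-20.2) = -2.5452
  SO₂ term: 0.0053·122.1^0.26·exp(0.059·82-2.5452) = 0.1831
  Sd branch = 0.01025·Sd^0.27·e^(0.036·RH+0.049·T) = 0.5352 μm/a
  r_corr = 0.1831 + 0.5352 = 0.7183 μm/a
Convert to mass loss: 0.7183 μm/a × 8.96 g/cm³ = 6.436 g·m⁻²·a⁻¹

r_corr = 6.44 g·m⁻²·a⁻¹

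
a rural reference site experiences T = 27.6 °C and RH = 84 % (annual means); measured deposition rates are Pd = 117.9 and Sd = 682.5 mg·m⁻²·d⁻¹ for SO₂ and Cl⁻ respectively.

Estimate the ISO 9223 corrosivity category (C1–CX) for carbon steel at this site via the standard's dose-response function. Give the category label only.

carbon steel: T>10 °C ⇒ hinge -0.054·(27.6−10) = -0.9504
  sulphur-dioxide contribution → 43.86 μm/a
  chloride contribution → 281.2 μm/a
  ⇒ r_corr(carbon steel) = 325.1 μm/a
ISO 9223 Table 2 (carbon steel): 200 < 325 ≤ 700 μm/a ⇒ CX

CX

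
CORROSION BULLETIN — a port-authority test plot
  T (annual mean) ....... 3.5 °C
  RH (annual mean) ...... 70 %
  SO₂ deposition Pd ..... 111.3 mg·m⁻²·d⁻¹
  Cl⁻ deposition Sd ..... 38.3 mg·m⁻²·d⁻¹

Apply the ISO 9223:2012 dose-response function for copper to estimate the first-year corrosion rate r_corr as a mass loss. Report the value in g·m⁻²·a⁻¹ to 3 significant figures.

r_corr = 8.06 g·m⁻²·a⁻¹

copper: temperature factor f = +0.126·(-6.5) = -0.8190
  Pd branch = 0.0053·Pd^0.26·e^(0.059·RH+f) = 0.4947 μm/a
  Sd branch = 0.01025·Sd^0.27·e^(0.036·RH+0.049·T) = 0.4047 μm/a
  r_corr = 0.4947 + 0.4047 = 0.8993 μm/a
Convert to mass loss: 0.8993 μm/a × 8.96 g/cm³ = 8.058 g·m⁻²·a⁻¹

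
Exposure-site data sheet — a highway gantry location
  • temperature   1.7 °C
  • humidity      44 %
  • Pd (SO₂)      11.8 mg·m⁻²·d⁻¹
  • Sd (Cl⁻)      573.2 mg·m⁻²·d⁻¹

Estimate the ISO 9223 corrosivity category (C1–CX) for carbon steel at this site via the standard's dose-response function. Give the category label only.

C3

carbon steel: temperature factor f = +0.150·(-8.3) = -1.2450
  SO₂ term: 1.77·11.8^0.52·exp(0.02·44-1.2450) = 4.434
  Sd branch = 0.102·Sd^0.62·e^(0.033·RH+0.04·T) = 23.93 μm/a
  r_corr = 4.434 + 23.93 = 28.36 μm/a
Category bounds: 25…50 μm/a bracket r_corr ⇒ C3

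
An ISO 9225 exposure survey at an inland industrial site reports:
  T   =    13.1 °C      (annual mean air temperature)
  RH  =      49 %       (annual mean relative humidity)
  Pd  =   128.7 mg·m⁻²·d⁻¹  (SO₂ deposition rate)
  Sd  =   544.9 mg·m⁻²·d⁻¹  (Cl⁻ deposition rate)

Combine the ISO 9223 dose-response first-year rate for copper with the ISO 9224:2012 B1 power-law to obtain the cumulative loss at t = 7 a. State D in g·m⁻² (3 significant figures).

D(7) = 29.1 g·m⁻²

copper: f(T) = -0.080·(T−10) [T>10 °C] = -0.2480
  Pd branch = 0.0053·Pd^0.26·e^(0.059·RH+f) = 0.2634 μm/a
  Cl⁻ term: 0.01025·544.9^0.27·exp(0.036·49+0.049·13.1) = 0.6229
  r_corr = 0.2634 + 0.6229 = 0.8863 μm/a
ISO 9224: D(t) = r_corr · t^b with b = 0.667 (copper, B1)
  D(7) = 0.8863 × 7^0.667 = 0.8863 × 3.662 = 3.245 μm
  Mass loss = 3.245 μm × 8.96 g/cm³ = 29.08 g·m⁻²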